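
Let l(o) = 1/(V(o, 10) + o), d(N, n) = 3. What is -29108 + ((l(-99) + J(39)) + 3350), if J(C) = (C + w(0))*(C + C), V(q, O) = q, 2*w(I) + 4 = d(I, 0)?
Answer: -4505491/198 ≈ -22755.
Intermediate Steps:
w(I) = -½ (w(I) = -2 + (½)*3 = -2 + 3/2 = -½)
l(o) = 1/(2*o) (l(o) = 1/(o + o) = 1/(2*o))
J(C) = 2*C*(-½ + C) (J(C) = (C - ½)*(C + C) = (-½ + C)*(2*C) = 2*C*(-½ + C))
-29108 + ((l(-99) + J(39)) + 3350) = -29108 + (((½)/(-99) + 39*(-1 + 2*39)) + 3350) = -29108 + (((½)*(-1/99) + 39*(-1 + 78)) + 3350) = -29108 + ((-1/198 + 39*77) + 3350) = -29108 + ((-1/198 + 3003) + 3350) = -29108 + (594593/198 + 3350) = -29108 + 1257893/198 = -4505491/198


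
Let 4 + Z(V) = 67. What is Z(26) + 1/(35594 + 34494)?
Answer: 4415545/70088 ≈ 63.000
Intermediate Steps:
Z(V) = 63 (Z(V) = -4 + 67 = 63)
Z(26) + 1/(35594 + 34494) = 63 + 1/(35594 + 34494) = 63 + 1/70088 = 4415545/70088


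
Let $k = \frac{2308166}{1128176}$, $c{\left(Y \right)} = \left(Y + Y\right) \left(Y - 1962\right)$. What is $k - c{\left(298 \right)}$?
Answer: $\frac{79918863365}{80584} \approx 9.9175 \cdot 10^{5}$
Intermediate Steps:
$c{\left(Y \right)} = 2 Y \left(-1962 + Y\right)$
$k = \frac{164869}{80584}$ ($k = 2308166 \cdot \frac{1}{1128176} = \frac{164869}{80584} \approx 2.0459$)
$k - c{\left(298 \right)} = \frac{164869}{80584} - 2 \cdot 298 \left(-1962 + 298\right) = \frac{164869}{80584} - 2 \cdot 298 \left(-1664\right) = \frac{164869}{80584} - -991744 = \frac{164869}{80584} + 991744 = \frac{79918863365}{80584}$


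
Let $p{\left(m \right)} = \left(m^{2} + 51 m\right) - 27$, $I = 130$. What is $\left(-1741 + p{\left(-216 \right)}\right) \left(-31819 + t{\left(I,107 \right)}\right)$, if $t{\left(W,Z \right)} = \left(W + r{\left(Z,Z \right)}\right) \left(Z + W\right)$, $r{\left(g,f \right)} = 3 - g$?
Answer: $-869053904$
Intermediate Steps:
$t{\left(W,Z \right)} = \left(W + Z\right) \left(3 + W - Z\right)$ ($t{\left(W,Z \right)} = \left(W - \left(-3 + Z\right)\right) \left(Z + W\right) = \left(3 + W - Z\right) \left(W + Z\right) = \left(W + Z\right) \left(3 + W - Z\right)$)
$p{\left(m \right)} = -27 + m^{2} + 51 m$
$\left(-1741 + p{\left(-216 \right)}\right) \left(-31819 + t{\left(I,107 \right)}\right) = \left(-1741 + \left(-27 + \left(-216\right)^{2} + 51 \left(-216\right)\right)\right) \left(-31819 + \left(130^{2} - 107^{2} + 3 \cdot 130 + 3 \cdot 107\right)\right) = \left(-1741 - -35613\right) \left(-31819 + \left(16900 - 11449 + 390 + 321\right)\right) = \left(-1741 + 35613\right) \left(-31819 + \left(16900 - 11449 + 390 + 321\right)\right) = 33872 \left(-31819 + 6162\right) = 33872 \left(-25657\right) = -869053904$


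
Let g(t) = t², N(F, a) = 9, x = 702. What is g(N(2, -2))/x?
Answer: 3/26 ≈ 0.11538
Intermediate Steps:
g(N(2, -2))/x = 9²/702 = 81*(1/702) = 3/26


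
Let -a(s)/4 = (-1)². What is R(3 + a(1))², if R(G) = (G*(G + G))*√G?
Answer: -4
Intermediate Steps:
a(s) = -4 (a(s) = -4*(-1)² = -4*1 = -4)
R(G) = 2*G^(5/2) (R(G) = (G*(2*G))*√G = (2*G²)*√G = 2*G^(5/2))
R(3 + a(1))² = (2*(3 - 4)^(5/2))² = (2*(-1)^(5/2))² = (2*I)² = -4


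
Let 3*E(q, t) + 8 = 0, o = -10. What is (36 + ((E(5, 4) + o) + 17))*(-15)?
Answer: -605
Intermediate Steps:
E(q, t) = -8/3 (E(q, t) = -8/3 + (⅓)*0 = -8/3 + 0 = -8/3)
(36 + ((E(5, 4) + o) + 17))*(-15) = (36 + ((-8/3 - 10) + 17))*(-15) = (36 + (-38/3 + 17))*(-15) = (36 + 13/3)*(-15) = (121/3)*(-15) = -605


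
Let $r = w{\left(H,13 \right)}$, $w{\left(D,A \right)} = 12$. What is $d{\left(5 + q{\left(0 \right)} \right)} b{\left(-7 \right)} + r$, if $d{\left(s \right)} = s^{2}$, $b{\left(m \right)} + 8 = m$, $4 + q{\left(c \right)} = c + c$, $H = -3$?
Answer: $-3$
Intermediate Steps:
$q{\left(c \right)} = -4 + 2 c$ ($q{\left(c \right)} = -4 + \left(c + c\right) = -4 + 2 c$)
$b{\left(m \right)} = -8 + m$
$r = 12$
$d{\left(5 + q{\left(0 \right)} \right)} b{\left(-7 \right)} + r = \left(5 + \left(-4 + 2 \cdot 0\right)\right)^{2} \left(-8 - 7\right) + 12 = \left(5 + \left(-4 + 0\right)\right)^{2} \left(-15\right) + 12 = \left(5 - 4\right)^{2} \left(-15\right) + 12 = 1^{2} \left(-15\right) + 12 = 1 \left(-15\right) + 12 = -15 + 12 = -3$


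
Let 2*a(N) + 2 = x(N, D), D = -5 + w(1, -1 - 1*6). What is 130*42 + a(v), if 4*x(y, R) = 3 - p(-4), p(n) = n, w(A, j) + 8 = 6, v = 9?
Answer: 43679/8 ≈ 5459.9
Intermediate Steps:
w(A, j) = -2 (w(A, j) = -8 + 6 = -2)
D = -7 (D = -5 - 2 = -7)
x(y, R) = 7/4 (x(y, R) = (3 - 1*(-4))/4 = (3 + 4)/4 = (¼)*7 = 7/4)
a(N) = -⅛ (a(N) = -1 + (½)*(7/4) = -1 + 7/8 = -⅛)
130*42 + a(v) = 130*42 - ⅛ = 5460 - ⅛ = 43679/8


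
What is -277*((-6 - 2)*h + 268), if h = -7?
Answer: -89748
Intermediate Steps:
-277*((-6 - 2)*h + 268) = -277*((-6 - 2)*(-7) + 268) = -277*(-8*(-7) + 268) = -277*(56 + 268) = -277*324 = -89748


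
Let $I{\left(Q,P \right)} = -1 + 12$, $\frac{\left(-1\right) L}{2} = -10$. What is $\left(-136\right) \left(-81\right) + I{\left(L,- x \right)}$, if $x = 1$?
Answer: $11027$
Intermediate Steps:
$L = 20$ ($L = \left(-2\right) \left(-10\right) = 20$)
$I{\left(Q,P \right)} = 11$
$\left(-136\right) \left(-81\right) + I{\left(L,- x \right)} = \left(-136\right) \left(-81\right) + 11 = 11016 + 11 = 11027$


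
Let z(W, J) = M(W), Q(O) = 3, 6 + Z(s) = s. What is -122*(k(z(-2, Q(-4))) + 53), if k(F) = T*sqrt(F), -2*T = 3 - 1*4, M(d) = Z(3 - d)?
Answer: -6466 - 61*I ≈ -6466.0 - 61.0*I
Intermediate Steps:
Z(s) = -6 + s
M(d) = -3 - d (M(d) = -6 + (3 - d) = -3 - d)
z(W, J) = -3 - W
T = 1/2 (T = -(3 - 1*4)/2 = -(3 - 4)/2 = -1/2*(-1) = 1/2 ≈ 0.50000)
k(F) = sqrt(F)/2
-122*(k(z(-2, Q(-4))) + 53) = -122*(sqrt(-3 - 1*(-2))/2 + 53) = -122*(sqrt(-3 + 2)/2 + 53) = -122*(sqrt(-1)/2 + 53) = -122*(I/2 + 53) = -122*(53 + I/2) = -6466 - 61*I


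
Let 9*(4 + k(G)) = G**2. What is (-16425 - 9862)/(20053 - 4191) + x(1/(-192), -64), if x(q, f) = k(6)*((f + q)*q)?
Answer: -26287/15862 ≈ -1.6572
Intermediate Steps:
k(G) = -4 + G**2/9
x(q, f) = 0 (x(q, f) = (-4 + (1/9)*6**2)*((f + q)*q) = (-4 + (1/9)*36)*(q*(f + q)) = (-4 + 4)*(q*(f + q)) = 0*(q*(f + q)) = 0)
(-16425 - 9862)/(20053 - 4191) + x(1/(-192), -64) = (-16425 - 9862)/(20053 - 4191) + 0 = -26287/15862 + 0 = -26287/15862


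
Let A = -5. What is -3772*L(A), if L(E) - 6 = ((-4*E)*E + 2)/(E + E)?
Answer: -297988/5 ≈ -59598.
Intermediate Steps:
L(E) = 6 + (2 - 4*E²)/(2*E) (L(E) = 6 + ((-4*E)*E + 2)/(E + E) = 6 + (-4*E² + 2)/((2*E)) = 6 + (2 - 4*E²)*(1/(2*E)) = 6 + (2 - 4*E²)/(2*E))
-3772*L(A) = -3772*(6 + 1/(-5) - 2*(-5)) = -3772*(6 - ⅕ + 10) = -3772*79/5 = -297988/5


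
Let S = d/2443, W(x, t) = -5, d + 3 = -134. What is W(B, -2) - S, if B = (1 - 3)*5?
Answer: -12078/2443 ≈ -4.9439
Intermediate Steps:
d = -137 (d = -3 - 134 = -137)
B = -10 (B = -2*5 = -10)
S = -137/2443 ≈ -0.056079
W(B, -2) - S = -5 - 1*(-137/2443) = -5 + 137/2443 = -12078/2443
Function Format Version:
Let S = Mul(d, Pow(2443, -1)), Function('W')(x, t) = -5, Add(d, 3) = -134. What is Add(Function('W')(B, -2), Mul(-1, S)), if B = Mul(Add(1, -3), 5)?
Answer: Rational(-12078, 2443) ≈ -4.9439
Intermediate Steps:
d = -137 (d = Add(-3, -134) = -137)
B = -10 (B = Mul(-2, 5) = -10)
S = Rational(-137, 2443) (S = Mul(-137, Pow(2443, -1)) = Mul(-137, Rational(1, 2443)) = Rational(-137, 2443) ≈ -0.056079)
Add(Function('W')(B, -2), Mul(-1, S)) = Add(-5, Mul(-1, Rational(-137, 2443))) = Add(-5, Rational(137, 2443)) = Rational(-12078, 2443)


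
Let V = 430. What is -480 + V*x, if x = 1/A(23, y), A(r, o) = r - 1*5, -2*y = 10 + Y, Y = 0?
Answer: -4105/9 ≈ -456.11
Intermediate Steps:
y = -5 (y = -(10 + 0)/2 = -½*10 = -5)
A(r, o) = -5 + r (A(r, o) = r - 5 = -5 + r)
x = 1/18 (x = 1/(-5 + 23) = 1/18 ≈ 0.055556)
-480 + V*x = -480 + 430*(1/18) = -480 + 215/9 = -4105/9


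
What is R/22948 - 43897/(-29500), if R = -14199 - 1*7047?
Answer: 95147839/169241500 ≈ 0.56220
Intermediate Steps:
R = -21246 (R = -14199 - 7047 = -21246)
R/22948 - 43897/(-29500) = -21246/22948 - 43897/(-29500) = -21246*1/22948 - 43897*(-1/29500) = -10623/11474 + 43897/29500 = 95147839/169241500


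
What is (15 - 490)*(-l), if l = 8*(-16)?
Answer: -60800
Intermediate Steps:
l = -128
(15 - 490)*(-l) = (15 - 490)*(-1*(-128)) = -475*128 = -60800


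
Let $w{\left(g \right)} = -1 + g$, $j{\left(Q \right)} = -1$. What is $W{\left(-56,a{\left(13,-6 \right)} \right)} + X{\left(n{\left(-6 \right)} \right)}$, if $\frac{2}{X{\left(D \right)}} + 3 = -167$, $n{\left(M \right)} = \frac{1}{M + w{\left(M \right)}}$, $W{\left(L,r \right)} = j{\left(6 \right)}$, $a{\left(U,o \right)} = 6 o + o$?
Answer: $- \frac{86}{85} \approx -1.0118$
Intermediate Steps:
$a{\left(U,o \right)} = 7 o$
$W{\left(L,r \right)} = -1$
$n{\left(M \right)} = \frac{1}{-1 + 2 M}$ ($n{\left(M \right)} = \frac{1}{M + \left(-1 + M\right)} = \frac{1}{-1 + 2 M}$)
$X{\left(D \right)} = - \frac{1}{85}$ ($X{\left(D \right)} = \frac{2}{-3 - 167} = \frac{2}{-170} = 2 \left(- \frac{1}{170}\right) = - \frac{1}{85}$)
$W{\left(-56,a{\left(13,-6 \right)} \right)} + X{\left(n{\left(-6 \right)} \right)} = -1 - \frac{1}{85} = - \frac{86}{85}$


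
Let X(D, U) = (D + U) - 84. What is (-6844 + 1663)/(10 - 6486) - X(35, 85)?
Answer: -227955/6476 ≈ -35.200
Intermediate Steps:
X(D, U) = -84 + D + U
(-6844 + 1663)/(10 - 6486) - X(35, 85) = (-6844 + 1663)/(10 - 6486) - (-84 + 35 + 85) = -5181/(-6476) - 1*36 = -5181*(-1/6476) - 36 = 5181/6476 - 36 = -227955/6476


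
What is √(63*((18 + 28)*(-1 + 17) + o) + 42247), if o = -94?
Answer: √82693 ≈ 287.56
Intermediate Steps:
√(63*((18 + 28)*(-1 + 17) + o) + 42247) = √(63*((18 + 28)*(-1 + 17) - 94) + 42247) = √(63*(46*16 - 94) + 42247) = √(63*(736 - 94) + 42247) = √(63*642 + 42247) = √(40446 + 42247) = √82693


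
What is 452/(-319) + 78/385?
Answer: -13558/11165 ≈ -1.2143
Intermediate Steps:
452/(-319) + 78/385 = 452*(-1/319) + 78*(1/385) = -452/319 + 78/385 = -13558/11165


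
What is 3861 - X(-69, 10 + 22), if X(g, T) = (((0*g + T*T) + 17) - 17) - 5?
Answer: 2842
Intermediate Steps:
X(g, T) = -5 + T² (X(g, T) = (((0 + T²) + 17) - 17) - 5 = ((T² + 17) - 17) - 5 = ((17 + T²) - 17) - 5 = T² - 5 = -5 + T²)
3861 - X(-69, 10 + 22) = 3861 - (-5 + (10 + 22)²) = 3861 - (-5 + 32²) = 3861 - (-5 + 1024) = 3861 - 1*1019 = 3861 - 1019 = 2842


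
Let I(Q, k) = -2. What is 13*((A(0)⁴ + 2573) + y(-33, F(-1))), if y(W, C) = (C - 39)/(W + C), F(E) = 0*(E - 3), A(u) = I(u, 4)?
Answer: 370396/11 ≈ 33672.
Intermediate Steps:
A(u) = -2
F(E) = 0 (F(E) = 0*(-3 + E) = 0)
y(W, C) = (-39 + C)/(C + W)
13*((A(0)⁴ + 2573) + y(-33, F(-1))) = 13*(((-2)⁴ + 2573) + (-39 + 0)/(0 - 33)) = 13*((16 + 2573) - 39/(-33)) = 13*(2589 - 1/33*(-39)) = 13*(2589 + 13/11) = 13*(28492/11) = 370396/11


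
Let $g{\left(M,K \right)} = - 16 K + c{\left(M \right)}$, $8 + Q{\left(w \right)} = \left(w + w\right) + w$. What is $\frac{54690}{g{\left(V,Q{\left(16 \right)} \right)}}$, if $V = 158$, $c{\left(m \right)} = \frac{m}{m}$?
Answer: $- \frac{18230}{213} \approx -85.587$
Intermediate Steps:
$c{\left(m \right)} = 1$
$Q{\left(w \right)} = -8 + 3 w$ ($Q{\left(w \right)} = -8 + \left(\left(w + w\right) + w\right) = -8 + \left(2 w + w\right) = -8 + 3 w$)
$g{\left(M,K \right)} = 1 - 16 K$ ($g{\left(M,K \right)} = - 16 K + 1 = 1 - 16 K$)
$\frac{54690}{g{\left(V,Q{\left(16 \right)} \right)}} = \frac{54690}{1 - 16 \left(-8 + 3 \cdot 16\right)} = \frac{54690}{1 - 16 \left(-8 + 48\right)} = \frac{54690}{1 - 640} = \frac{54690}{-639} = 54690 \left(- \frac{1}{639}\right) = - \frac{18230}{213}$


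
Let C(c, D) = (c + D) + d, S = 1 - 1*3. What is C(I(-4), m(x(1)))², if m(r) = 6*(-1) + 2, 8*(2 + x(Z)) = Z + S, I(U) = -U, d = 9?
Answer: 81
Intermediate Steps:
S = -2 (S = 1 - 3 = -2)
x(Z) = -9/4 + Z/8 (x(Z) = -2 + (Z - 2)/8 = -2 + (-2 + Z)/8 = -2 + (-¼ + Z/8) = -9/4 + Z/8)
m(r) = -4 (m(r) = -6 + 2 = -4)
C(c, D) = 9 + D + c (C(c, D) = (c + D) + 9 = (D + c) + 9 = 9 + D + c)
C(I(-4), m(x(1)))² = (9 - 4 - 1*(-4))² = (9 - 4 + 4)² = 9² = 81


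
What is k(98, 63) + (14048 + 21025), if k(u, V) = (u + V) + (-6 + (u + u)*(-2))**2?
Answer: 193638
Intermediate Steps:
k(u, V) = V + u + (-6 - 4*u)**2 (k(u, V) = (V + u) + (-6 + (2*u)*(-2))**2 = (V + u) + (-6 - 4*u)**2 = V + u + (-6 - 4*u)**2)
k(98, 63) + (14048 + 21025) = (63 + 98 + 4*(3 + 2*98)**2) + (14048 + 21025) = (63 + 98 + 4*(3 + 196)**2) + 35073 = (63 + 98 + 4*199**2) + 35073 = (63 + 98 + 4*39601) + 35073 = (63 + 98 + 158404) + 35073 = 158565 + 35073 = 193638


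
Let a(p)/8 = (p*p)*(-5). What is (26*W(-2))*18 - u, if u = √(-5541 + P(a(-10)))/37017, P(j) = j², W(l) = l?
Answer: -936 - √15994459/37017 ≈ -936.11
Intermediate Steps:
a(p) = -40*p² (a(p) = 8*((p*p)*(-5)) = 8*(p²*(-5)) = 8*(-5*p²) = -40*p²)
u = √15994459/37017 (u = √(-5541 + (-40*(-10)²)²)/37017 = √(-5541 + (-40*100)²)*(1/37017) = √(-5541 + (-4000)²)*(1/37017) = √(-5541 + 16000000)*(1/37017) = √15994459*(1/37017) = √15994459/37017 ≈ 0.10804)
(26*W(-2))*18 - u = (26*(-2))*18 - √15994459/37017 = -52*18 - √15994459/37017 = -936 - √15994459/37017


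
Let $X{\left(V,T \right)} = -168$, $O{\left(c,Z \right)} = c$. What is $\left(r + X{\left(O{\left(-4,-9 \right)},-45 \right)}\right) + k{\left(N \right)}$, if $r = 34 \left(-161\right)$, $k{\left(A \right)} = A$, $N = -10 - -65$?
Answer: $-5587$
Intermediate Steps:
$N = 55$ ($N = -10 + 65 = 55$)
$r = -5474$
$\left(r + X{\left(O{\left(-4,-9 \right)},-45 \right)}\right) + k{\left(N \right)} = \left(-5474 - 168\right) + 55 = -5642 + 55 = -5587$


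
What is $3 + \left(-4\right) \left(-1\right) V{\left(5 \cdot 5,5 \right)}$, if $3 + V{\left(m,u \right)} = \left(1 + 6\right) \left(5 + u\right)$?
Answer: $271$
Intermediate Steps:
$V{\left(m,u \right)} = 32 + 7 u$ ($V{\left(m,u \right)} = -3 + \left(1 + 6\right) \left(5 + u\right) = -3 + 7 \left(5 + u\right) = -3 + \left(35 + 7 u\right) = 32 + 7 u$)
$3 + \left(-4\right) \left(-1\right) V{\left(5 \cdot 5,5 \right)} = 3 + \left(-4\right) \left(-1\right) \left(32 + 7 \cdot 5\right) = 3 + 4 \left(32 + 35\right) = 3 + 4 \cdot 67 = 3 + 268 = 271$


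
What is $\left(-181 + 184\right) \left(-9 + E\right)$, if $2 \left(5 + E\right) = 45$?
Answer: $\frac{51}{2} \approx 25.5$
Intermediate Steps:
$E = \frac{35}{2}$ ($E = -5 + \frac{1}{2} \cdot 45 = -5 + \frac{45}{2} = \frac{35}{2} \approx 17.5$)
$\left(-181 + 184\right) \left(-9 + E\right) = \left(-181 + 184\right) \left(-9 + \frac{35}{2}\right) = 3 \cdot \frac{17}{2} = \frac{51}{2}$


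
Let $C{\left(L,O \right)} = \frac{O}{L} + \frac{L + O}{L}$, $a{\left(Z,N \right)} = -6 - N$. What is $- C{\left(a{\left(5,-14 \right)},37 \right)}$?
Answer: $- \frac{41}{4} \approx -10.25$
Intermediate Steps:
$C{\left(L,O \right)} = \frac{O}{L} + \frac{L + O}{L}$
$- C{\left(a{\left(5,-14 \right)},37 \right)} = - \frac{\left(-6 - -14\right) + 2 \cdot 37}{-6 - -14} = - \frac{\left(-6 + 14\right) + 74}{-6 + 14} = - \frac{8 + 74}{8} = - \frac{82}{8} = \left(-1\right) \frac{41}{4} = - \frac{41}{4}$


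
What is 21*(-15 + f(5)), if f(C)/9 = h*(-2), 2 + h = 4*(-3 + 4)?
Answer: -1071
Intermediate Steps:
h = 2 (h = -2 + 4*(-3 + 4) = -2 + 4*1 = -2 + 4 = 2)
f(C) = -36 (f(C) = 9*(2*(-2)) = 9*(-4) = -36)
21*(-15 + f(5)) = 21*(-15 - 36) = 21*(-51) = -1071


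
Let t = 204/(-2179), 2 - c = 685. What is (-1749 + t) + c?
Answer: -5299532/2179 ≈ -2432.1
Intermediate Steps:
c = -683 (c = 2 - 1*685 = 2 - 685 = -683)
t = -204/2179 (t = 204*(-1/2179) = -204/2179 ≈ -0.093621)
(-1749 + t) + c = (-1749 - 204/2179) - 683 = -3811275/2179 - 683 = -5299532/2179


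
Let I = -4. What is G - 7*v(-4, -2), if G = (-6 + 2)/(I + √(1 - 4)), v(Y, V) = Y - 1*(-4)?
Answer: 16/19 + 4*I*√3/19 ≈ 0.8421 + 0.36464*I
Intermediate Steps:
v(Y, V) = 4 + Y (v(Y, V) = Y + 4 = 4 + Y)
G = -4/(-4 + I*√3) (G = (-6 + 2)/(-4 + √(1 - 4)) = -4/(-4 + √(-3)) = -4/(-4 + I*√3) ≈ 0.8421 + 0.36464*I)
G - 7*v(-4, -2) = (16/19 + 4*I*√3/19) - 7*(4 - 4) = (16/19 + 4*I*√3/19) - 7*0 = (16/19 + 4*I*√3/19) + 0 = 16/19 + 4*I*√3/19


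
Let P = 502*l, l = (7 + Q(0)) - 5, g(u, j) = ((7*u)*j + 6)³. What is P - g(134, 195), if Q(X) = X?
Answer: -6120051645150292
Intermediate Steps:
g(u, j) = (6 + 7*j*u)³ (g(u, j) = (7*j*u + 6)³ = (6 + 7*j*u)³)
l = 2 (l = (7 + 0) - 5 = 7 - 5 = 2)
P = 1004 (P = 502*2 = 1004)
P - g(134, 195) = 1004 - (6 + 7*195*134)³ = 1004 - (6 + 182910)³ = 1004 - 1*182916³ = 1004 - 1*6120051645151296 = 1004 - 6120051645151296 = -6120051645150292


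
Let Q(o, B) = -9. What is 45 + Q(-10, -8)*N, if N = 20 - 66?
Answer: 459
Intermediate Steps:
N = -46
45 + Q(-10, -8)*N = 45 - 9*(-46) = 45 + 414 = 459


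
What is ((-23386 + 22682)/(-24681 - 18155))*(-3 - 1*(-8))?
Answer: 880/10709 ≈ 0.082174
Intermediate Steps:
((-23386 + 22682)/(-24681 - 18155))*(-3 - 1*(-8)) = (-704/(-42836))*(-3 + 8) = -704*(-1/42836)*5 = (176/10709)*5 = 880/10709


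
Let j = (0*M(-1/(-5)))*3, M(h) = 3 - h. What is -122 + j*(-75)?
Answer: -122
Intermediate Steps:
j = 0 (j = (0*(3 - (-1)/(-5)))*3 = (0*(3 - (-1)*(-1)/5))*3 = (0*(3 - 1*⅕))*3 = (0*(3 - ⅕))*3 = (0*(14/5))*3 = 0*3 = 0)
-122 + j*(-75) = -122 + 0*(-75) = -122 + 0 = -122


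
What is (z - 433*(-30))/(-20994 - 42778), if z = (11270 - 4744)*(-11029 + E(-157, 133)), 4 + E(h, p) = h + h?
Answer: 18509383/15943 ≈ 1161.0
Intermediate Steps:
E(h, p) = -4 + 2*h (E(h, p) = -4 + (h + h) = -4 + 2*h)
z = -74050522 (z = (11270 - 4744)*(-11029 + (-4 + 2*(-157))) = 6526*(-11029 + (-4 - 314)) = 6526*(-11029 - 318) = 6526*(-11347) = -74050522)
(z - 433*(-30))/(-20994 - 42778) = (-74050522 - 433*(-30))/(-20994 - 42778) = (-74050522 + 12990)/(-63772) = -74037532*(-1/63772) = 18509383/15943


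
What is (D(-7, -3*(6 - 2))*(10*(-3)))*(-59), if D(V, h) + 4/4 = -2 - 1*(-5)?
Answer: 3540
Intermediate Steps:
D(V, h) = 2 (D(V, h) = -1 + (-2 - 1*(-5)) = -1 + (-2 + 5) = -1 + 3 = 2)
(D(-7, -3*(6 - 2))*(10*(-3)))*(-59) = (2*(10*(-3)))*(-59) = (2*(-30))*(-59) = -60*(-59) = 3540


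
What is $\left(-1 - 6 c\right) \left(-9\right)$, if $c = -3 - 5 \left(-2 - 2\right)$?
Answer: $927$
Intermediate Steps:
$c = 17$ ($c = -3 - 5 \left(-2 - 2\right) = -3 - -20 = -3 + 20 = 17$)
$\left(-1 - 6 c\right) \left(-9\right) = \left(-1 - 102\right) \left(-9\right) = \left(-103\right) \left(-9\right) = 927$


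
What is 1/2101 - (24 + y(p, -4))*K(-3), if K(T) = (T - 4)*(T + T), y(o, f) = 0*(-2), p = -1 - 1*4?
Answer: -2117807/2101 ≈ -1008.0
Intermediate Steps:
p = -5 (p = -1 - 4 = -5)
y(o, f) = 0
K(T) = 2*T*(-4 + T) (K(T) = (-4 + T)*(2*T) = 2*T*(-4 + T))
1/2101 - (24 + y(p, -4))*K(-3) = 1/2101 - (24 + 0)*2*(-3)*(-4 - 3) = 1/2101 - 24*2*(-3)*(-7) = 1/2101 - 24*42 = 1/2101 - 1*1008 = 1/2101 - 1008 = -2117807/2101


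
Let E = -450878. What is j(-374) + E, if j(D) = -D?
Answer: -450504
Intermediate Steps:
j(-374) + E = -1*(-374) - 450878 = 374 - 450878 = -450504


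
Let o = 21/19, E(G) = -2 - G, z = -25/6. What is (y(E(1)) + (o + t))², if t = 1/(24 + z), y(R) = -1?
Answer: 123904/5112121 ≈ 0.024237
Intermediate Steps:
z = -25/6 (z = -25*⅙ = -25/6 ≈ -4.1667)
o = 21/19 (o = 21*(1/19) = 21/19 ≈ 1.1053)
t = 6/119 (t = 1/(24 - 25/6) = 1/(119/6) = 6/119 ≈ 0.050420)
(y(E(1)) + (o + t))² = (-1 + (21/19 + 6/119))² = (-1 + 2613/2261)² = (352/2261)² = 123904/5112121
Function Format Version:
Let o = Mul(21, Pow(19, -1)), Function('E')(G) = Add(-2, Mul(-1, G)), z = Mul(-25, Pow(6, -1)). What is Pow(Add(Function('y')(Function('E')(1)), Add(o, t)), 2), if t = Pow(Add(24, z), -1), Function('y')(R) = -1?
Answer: Rational(123904, 5112121) ≈ 0.024237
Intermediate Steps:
z = Rational(-25, 6) (z = Mul(-25, Rational(1, 6)) = Rational(-25, 6) ≈ -4.1667)
o = Rational(21, 19) (o = Mul(21, Rational(1, 19)) = Rational(21, 19) ≈ 1.1053)
t = Rational(6, 119) (t = Pow(Add(24, Rational(-25, 6)), -1) = Pow(Rational(119, 6), -1) = Rational(6, 119) ≈ 0.050420)
Pow(Add(Function('y')(Function('E')(1)), Add(o, t)), 2) = Pow(Add(-1, Add(Rational(21, 19), Rational(6, 119))), 2) = Pow(Add(-1, Rational(2613, 2261)), 2) = Pow(Rational(352, 2261), 2) = Rational(123904, 5112121)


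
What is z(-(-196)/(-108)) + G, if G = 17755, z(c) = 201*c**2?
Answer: 4475332/243 ≈ 18417.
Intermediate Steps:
z(-(-196)/(-108)) + G = 201*(-(-196)/(-108))**2 + 17755 = 201*(-(-196)*(-1)/108)**2 + 17755 = 201*(-1*49/27)**2 + 17755 = 201*(-49/27)**2 + 17755 = 201*(2401/729) + 17755 = 160867/243 + 17755 = 4475332/243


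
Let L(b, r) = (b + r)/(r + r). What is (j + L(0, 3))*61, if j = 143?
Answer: 17507/2 ≈ 8753.5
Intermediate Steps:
L(b, r) = (b + r)/(2*r) (L(b, r) = (b + r)/((2*r)) = (b + r)*(1/(2*r)) = (b + r)/(2*r))
(j + L(0, 3))*61 = (143 + (½)*(0 + 3)/3)*61 = (143 + (½)*(⅓)*3)*61 = (143 + ½)*61 = (287/2)*61 = 17507/2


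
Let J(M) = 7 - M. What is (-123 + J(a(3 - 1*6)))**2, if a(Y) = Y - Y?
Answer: 13456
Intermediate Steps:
a(Y) = 0
(-123 + J(a(3 - 1*6)))**2 = (-123 + (7 - 1*0))**2 = (-123 + (7 + 0))**2 = (-123 + 7)**2 = (-116)**2 = 13456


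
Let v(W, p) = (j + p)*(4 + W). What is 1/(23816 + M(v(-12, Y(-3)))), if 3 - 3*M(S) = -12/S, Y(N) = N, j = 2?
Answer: 2/47635 ≈ 4.1986e-5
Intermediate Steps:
v(W, p) = (2 + p)*(4 + W)
M(S) = 1 + 4/S (M(S) = 1 - (-4)/S = 1 + 4/S)
1/(23816 + M(v(-12, Y(-3)))) = 1/(23816 + (4 + (8 + 2*(-12) + 4*(-3) - 12*(-3)))/(8 + 2*(-12) + 4*(-3) - 12*(-3))) = 1/(23816 + (4 + (8 - 24 - 12 + 36))/(8 - 24 - 12 + 36)) = 1/(23816 + (4 + 8)/8) = 1/(23816 + (1/8)*12) = 1/(23816 + 3/2) = 1/(47635/2) = 2/47635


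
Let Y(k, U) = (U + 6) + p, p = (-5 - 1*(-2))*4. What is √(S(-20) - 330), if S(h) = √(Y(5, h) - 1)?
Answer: √(-330 + 3*I*√3) ≈ 0.143 + 18.166*I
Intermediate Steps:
p = -12 (p = (-5 + 2)*4 = -3*4 = -12)
Y(k, U) = -6 + U (Y(k, U) = (U + 6) - 12 = (6 + U) - 12 = -6 + U)
S(h) = √(-7 + h) (S(h) = √((-6 + h) - 1) = √(-7 + h))
√(S(-20) - 330) = √(√(-7 - 20) - 330) = √(√(-27) - 330) = √(3*I*√3 - 330) = √(-330 + 3*I*√3)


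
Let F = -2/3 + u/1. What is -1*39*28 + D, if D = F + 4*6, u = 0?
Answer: -3206/3 ≈ -1068.7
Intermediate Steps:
F = -⅔ (F = -2/3 + 0/1 = -2*⅓ + 0*1 = -⅔ + 0 = -⅔ ≈ -0.66667)
D = 70/3 (D = -⅔ + 4*6 = -⅔ + 24 = 70/3 ≈ 23.333)
-1*39*28 + D = -1*39*28 + 70/3 = -39*28 + 70/3 = -1092 + 70/3 = -3206/3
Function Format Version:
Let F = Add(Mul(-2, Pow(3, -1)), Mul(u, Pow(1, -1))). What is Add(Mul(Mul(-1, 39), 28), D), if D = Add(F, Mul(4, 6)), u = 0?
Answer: Rational(-3206, 3) ≈ -1068.7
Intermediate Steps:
F = Rational(-2, 3) (F = Add(Mul(-2, Pow(3, -1)), Mul(0, Pow(1, -1))) = Add(Mul(-2, Rational(1, 3)), Mul(0, 1)) = Add(Rational(-2, 3), 0) = Rational(-2, 3) ≈ -0.66667)
D = Rational(70, 3) (D = Add(Rational(-2, 3), Mul(4, 6)) = Add(Rational(-2, 3), 24) = Rational(70, 3) ≈ 23.333)
Add(Mul(Mul(-1, 39), 28), D) = Add(Mul(Mul(-1, 39), 28), Rational(70, 3)) = Add(Mul(-39, 28), Rational(70, 3)) = Add(-1092, Rational(70, 3)) = Rational(-3206, 3)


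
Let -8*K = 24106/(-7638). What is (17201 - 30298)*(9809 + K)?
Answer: -3925126645237/30552 ≈ -1.2847e+8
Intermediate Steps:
K = 12053/30552 (K = -12053/(4*(-7638)) = -12053*(-1)/(4*7638) = -⅛*(-12053/3819) = 12053/30552 ≈ 0.39451)
(17201 - 30298)*(9809 + K) = (17201 - 30298)*(9809 + 12053/30552) = -13097*299696621/30552 = -3925126645237/30552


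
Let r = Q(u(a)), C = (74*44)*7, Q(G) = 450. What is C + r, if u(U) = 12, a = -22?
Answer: 23242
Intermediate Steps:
C = 22792 (C = 3256*7 = 22792)
r = 450
C + r = 22792 + 450 = 23242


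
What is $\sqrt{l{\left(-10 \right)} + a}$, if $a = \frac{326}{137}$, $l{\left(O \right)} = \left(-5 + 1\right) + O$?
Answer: $\frac{2 i \sqrt{54526}}{137} \approx 3.4089 i$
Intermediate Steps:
$l{\left(O \right)} = -4 + O$
$a = \frac{326}{137}$ ($a = 326 \cdot \frac{1}{137} = \frac{326}{137} \approx 2.3796$)
$\sqrt{l{\left(-10 \right)} + a} = \sqrt{\left(-4 - 10\right) + \frac{326}{137}} = \sqrt{-14 + \frac{326}{137}} = \sqrt{- \frac{1592}{137}} = \frac{2 i \sqrt{54526}}{137}$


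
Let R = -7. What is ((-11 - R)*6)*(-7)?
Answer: 168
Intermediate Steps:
((-11 - R)*6)*(-7) = ((-11 - 1*(-7))*6)*(-7) = ((-11 + 7)*6)*(-7) = -4*6*(-7) = -24*(-7) = 168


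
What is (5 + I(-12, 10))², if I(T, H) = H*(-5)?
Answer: 2025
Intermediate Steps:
I(T, H) = -5*H
(5 + I(-12, 10))² = (5 - 5*10)² = (5 - 50)² = (-45)² = 2025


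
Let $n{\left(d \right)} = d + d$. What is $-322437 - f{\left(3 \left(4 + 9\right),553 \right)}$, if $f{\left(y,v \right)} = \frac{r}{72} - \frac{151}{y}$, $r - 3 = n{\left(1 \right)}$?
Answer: $- \frac{301797473}{936} \approx -3.2243 \cdot 10^{5}$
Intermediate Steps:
$n{\left(d \right)} = 2 d$
$r = 5$ ($r = 3 + 2 \cdot 1 = 3 + 2 = 5$)
$f{\left(y,v \right)} = \frac{5}{72} - \frac{151}{y}$
$-322437 - f{\left(3 \left(4 + 9\right),553 \right)} = -322437 - \left(\frac{5}{72} - \frac{151}{3 \left(4 + 9\right)}\right) = -322437 - \left(\frac{5}{72} - \frac{151}{3 \cdot 13}\right) = -322437 - \left(\frac{5}{72} - \frac{151}{39}\right) = -322437 - - \frac{3559}{936} = -322437 + \frac{3559}{936} = - \frac{301797473}{936}$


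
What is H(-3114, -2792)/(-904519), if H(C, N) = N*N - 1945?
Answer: -7793319/904519 ≈ -8.6160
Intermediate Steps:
H(C, N) = -1945 + N**2 (H(C, N) = N**2 - 1945 = -1945 + N**2)
H(-3114, -2792)/(-904519) = (-1945 + (-2792)**2)/(-904519) = (-1945 + 7795264)*(-1/904519) = 7793319*(-1/904519) = -7793319/904519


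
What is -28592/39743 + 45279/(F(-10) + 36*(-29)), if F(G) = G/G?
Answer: -1829344753/41451949 ≈ -44.132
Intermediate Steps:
F(G) = 1
-28592/39743 + 45279/(F(-10) + 36*(-29)) = -28592/39743 + 45279/(1 + 36*(-29)) = -28592*1/39743 + 45279/(1 - 1044) = -28592/39743 + 45279/(-1043) = -28592/39743 + 45279*(-1/1043) = -28592/39743 - 45279/1043 = -1829344753/41451949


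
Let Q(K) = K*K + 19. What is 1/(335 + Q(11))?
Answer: 1/475 ≈ 0.0021053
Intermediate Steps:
Q(K) = 19 + K² (Q(K) = K² + 19 = 19 + K²)
1/(335 + Q(11)) = 1/(335 + (19 + 11²)) = 1/(335 + (19 + 121)) = 1/(335 + 140) = 1/475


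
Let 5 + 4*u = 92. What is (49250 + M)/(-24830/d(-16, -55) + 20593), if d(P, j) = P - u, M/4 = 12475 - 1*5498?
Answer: 11650858/3208863 ≈ 3.6308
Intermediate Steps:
u = 87/4 (u = -5/4 + (1/4)*92 = -5/4 + 23 = 87/4 ≈ 21.750)
M = 27908 (M = 4*(12475 - 1*5498) = 4*(12475 - 5498) = 4*6977 = 27908)
d(P, j) = -87/4 + P (d(P, j) = P - 1*87/4 = P - 87/4 = -87/4 + P)
(49250 + M)/(-24830/d(-16, -55) + 20593) = (49250 + 27908)/(-24830/(-87/4 - 16) + 20593) = 77158/(-24830/(-151/4) + 20593) = 77158/(-24830*(-4/151) + 20593) = 77158/(99320/151 + 20593) = 77158/(3208863/151) = 77158*(151/3208863) = 11650858/3208863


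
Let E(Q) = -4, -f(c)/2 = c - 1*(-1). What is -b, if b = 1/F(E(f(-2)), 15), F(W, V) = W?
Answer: ¼ ≈ 0.25000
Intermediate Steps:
f(c) = -2 - 2*c (f(c) = -2*(c - 1*(-1)) = -2*(c + 1) = -2*(1 + c) = -2 - 2*c)
b = -¼ (b = 1/(-4) = -¼ ≈ -0.25000)
-b = -1*(-¼) = ¼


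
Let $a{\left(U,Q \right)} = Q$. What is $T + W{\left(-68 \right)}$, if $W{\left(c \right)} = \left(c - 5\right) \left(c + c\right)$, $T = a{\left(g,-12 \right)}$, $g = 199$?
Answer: $9916$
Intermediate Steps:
$T = -12$
$W{\left(c \right)} = 2 c \left(-5 + c\right)$ ($W{\left(c \right)} = \left(-5 + c\right) 2 c = 2 c \left(-5 + c\right)$)
$T + W{\left(-68 \right)} = -12 + 2 \left(-68\right) \left(-5 - 68\right) = -12 + 2 \left(-68\right) \left(-73\right) = -12 + 9928 = 9916$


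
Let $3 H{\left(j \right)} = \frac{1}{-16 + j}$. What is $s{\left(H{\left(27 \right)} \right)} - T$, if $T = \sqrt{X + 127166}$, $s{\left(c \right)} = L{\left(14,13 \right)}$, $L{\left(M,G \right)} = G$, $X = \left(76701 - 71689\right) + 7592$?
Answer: $13 - 3 \sqrt{15530} \approx -360.86$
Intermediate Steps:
$H{\left(j \right)} = \frac{1}{3 \left(-16 + j\right)}$
$X = 12604$ ($X = 5012 + 7592 = 12604$)
$s{\left(c \right)} = 13$
$T = 3 \sqrt{15530}$ ($T = \sqrt{12604 + 127166} = \sqrt{139770} = 3 \sqrt{15530} \approx 373.86$)
$s{\left(H{\left(27 \right)} \right)} - T = 13 - 3 \sqrt{15530}$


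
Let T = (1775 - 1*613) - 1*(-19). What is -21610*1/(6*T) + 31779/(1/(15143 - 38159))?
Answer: -2591440429757/3543 ≈ -7.3143e+8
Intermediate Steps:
T = 1181 (T = (1775 - 613) + 19 = 1162 + 19 = 1181)
-21610*1/(6*T) + 31779/(1/(15143 - 38159)) = -21610/(1181*6) + 31779/(1/(15143 - 38159)) = -21610/7086 + 31779/(1/(-23016)) = -21610*1/7086 + 31779/(-1/23016) = -10805/3543 + 31779*(-23016) = -10805/3543 - 731425464 = -2591440429757/3543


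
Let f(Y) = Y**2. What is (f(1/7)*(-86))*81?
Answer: -6966/49 ≈ -142.16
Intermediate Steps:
(f(1/7)*(-86))*81 = ((1/7)**2*(-86))*81 = ((1/49)*(-86))*81 = -86/49*81 = -6966/49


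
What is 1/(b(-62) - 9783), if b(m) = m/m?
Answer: -1/9782 ≈ -0.00010223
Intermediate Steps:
b(m) = 1
1/(b(-62) - 9783) = 1/(1 - 9783) = 1/(-9782) = -1/9782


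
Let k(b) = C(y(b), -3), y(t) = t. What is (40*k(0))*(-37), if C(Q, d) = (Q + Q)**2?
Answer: 0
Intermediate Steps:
C(Q, d) = 4*Q**2 (C(Q, d) = (2*Q)**2 = 4*Q**2)
k(b) = 4*b**2
(40*k(0))*(-37) = (40*(4*0**2))*(-37) = (40*(4*0))*(-37) = (40*0)*(-37) = 0*(-37) = 0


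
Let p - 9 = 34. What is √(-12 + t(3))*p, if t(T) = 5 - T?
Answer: 43*I*√10 ≈ 135.98*I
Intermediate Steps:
p = 43 (p = 9 + 34 = 43)
√(-12 + t(3))*p = √(-12 + (5 - 1*3))*43 = √(-12 + (5 - 3))*43 = √(-12 + 2)*43 = √(-10)*43 = (I*√10)*43 = 43*I*√10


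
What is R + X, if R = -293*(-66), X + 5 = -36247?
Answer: -16914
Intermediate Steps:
X = -36252 (X = -5 - 36247 = -36252)
R = 19338
R + X = 19338 - 36252 = -16914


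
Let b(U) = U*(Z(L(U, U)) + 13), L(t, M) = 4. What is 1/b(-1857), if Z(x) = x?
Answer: -1/31569 ≈ -3.1677e-5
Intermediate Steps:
b(U) = 17*U (b(U) = U*(4 + 13) = U*17 = 17*U)
1/b(-1857) = 1/(17*(-1857)) = 1/(-31569) = -1/31569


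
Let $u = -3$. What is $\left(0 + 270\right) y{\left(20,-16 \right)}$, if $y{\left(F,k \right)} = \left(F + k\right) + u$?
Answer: $270$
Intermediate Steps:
$y{\left(F,k \right)} = -3 + F + k$ ($y{\left(F,k \right)} = \left(F + k\right) - 3 = -3 + F + k$)
$\left(0 + 270\right) y{\left(20,-16 \right)} = \left(0 + 270\right) \left(-3 + 20 - 16\right) = 270 \cdot 1 = 270$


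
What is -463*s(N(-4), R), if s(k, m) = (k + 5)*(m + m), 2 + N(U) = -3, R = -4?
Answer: 0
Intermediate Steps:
N(U) = -5 (N(U) = -2 - 3 = -5)
s(k, m) = 2*m*(5 + k) (s(k, m) = (5 + k)*(2*m) = 2*m*(5 + k))
-463*s(N(-4), R) = -926*(-4)*(5 - 5) = -926*(-4)*0 = -463*0 = 0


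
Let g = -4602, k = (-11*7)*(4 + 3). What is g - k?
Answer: -4063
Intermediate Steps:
k = -539 (k = -77*7 = -539)
g - k = -4602 - 1*(-539) = -4602 + 539 = -4063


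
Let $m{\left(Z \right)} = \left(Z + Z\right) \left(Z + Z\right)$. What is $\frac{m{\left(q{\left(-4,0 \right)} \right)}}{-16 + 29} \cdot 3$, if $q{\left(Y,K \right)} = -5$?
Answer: $\frac{300}{13} \approx 23.077$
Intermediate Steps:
$m{\left(Z \right)} = 4 Z^{2}$ ($m{\left(Z \right)} = 2 Z 2 Z = 4 Z^{2}$)
$\frac{m{\left(q{\left(-4,0 \right)} \right)}}{-16 + 29} \cdot 3 = \frac{4 \left(-5\right)^{2}}{-16 + 29} \cdot 3 = \frac{4 \cdot 25}{13} \cdot 3 = \frac{1}{13} \cdot 100 \cdot 3 = \frac{100}{13} \cdot 3 = \frac{300}{13}$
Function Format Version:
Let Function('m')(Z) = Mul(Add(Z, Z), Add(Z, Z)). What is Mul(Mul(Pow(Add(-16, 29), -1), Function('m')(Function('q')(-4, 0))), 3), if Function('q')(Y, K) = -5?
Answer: Rational(300, 13) ≈ 23.077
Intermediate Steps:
Function('m')(Z) = Mul(4, Pow(Z, 2)) (Function('m')(Z) = Mul(Mul(2, Z), Mul(2, Z)) = Mul(4, Pow(Z, 2)))
Mul(Mul(Pow(Add(-16, 29), -1), Function('m')(Function('q')(-4, 0))), 3) = Mul(Mul(Pow(Add(-16, 29), -1), Mul(4, Pow(-5, 2))), 3) = Mul(Mul(Pow(13, -1), Mul(4, 25)), 3) = Mul(Mul(Rational(1, 13), 100), 3) = Mul(Rational(100, 13), 3) = Rational(300, 13)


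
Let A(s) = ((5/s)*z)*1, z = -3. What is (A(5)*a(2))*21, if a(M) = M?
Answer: -126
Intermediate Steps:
A(s) = -15/s (A(s) = ((5/s)*(-3))*1 = -15/s*1 = -15/s)
(A(5)*a(2))*21 = (-15/5*2)*21 = (-15*⅕*2)*21 = -3*2*21 = -6*21 = -126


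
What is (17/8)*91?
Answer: 1547/8 ≈ 193.38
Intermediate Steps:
(17/8)*91 = 1547/8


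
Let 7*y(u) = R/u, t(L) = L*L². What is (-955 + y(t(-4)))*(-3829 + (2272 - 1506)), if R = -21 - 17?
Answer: 655178763/224 ≈ 2.9249e+6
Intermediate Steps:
t(L) = L³
R = -38
y(u) = -38/(7*u) (y(u) = (-38/u)/7 = -38/(7*u))
(-955 + y(t(-4)))*(-3829 + (2272 - 1506)) = (-955 - 38/(7*((-4)³)))*(-3829 + (2272 - 1506)) = (-955 - 38/7/(-64))*(-3829 + 766) = (-955 - 38/7*(-1/64))*(-3063) = (-955 + 19/224)*(-3063) = -213901/224*(-3063) = 655178763/224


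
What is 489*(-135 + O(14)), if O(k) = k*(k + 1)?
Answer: 36675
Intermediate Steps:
O(k) = k*(1 + k)
489*(-135 + O(14)) = 489*(-135 + 14*(1 + 14)) = 489*(-135 + 14*15) = 489*(-135 + 210) = 489*75 = 36675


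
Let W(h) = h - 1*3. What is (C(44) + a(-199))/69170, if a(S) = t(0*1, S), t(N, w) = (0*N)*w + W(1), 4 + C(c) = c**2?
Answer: 193/6917 ≈ 0.027902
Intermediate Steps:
W(h) = -3 + h (W(h) = h - 3 = -3 + h)
C(c) = -4 + c**2
t(N, w) = -2 (t(N, w) = (0*N)*w + (-3 + 1) = 0*w - 2 = 0 - 2 = -2)
a(S) = -2
(C(44) + a(-199))/69170 = ((-4 + 44**2) - 2)/69170 = ((-4 + 1936) - 2)*(1/69170) = (1932 - 2)*(1/69170) = 1930*(1/69170) = 193/6917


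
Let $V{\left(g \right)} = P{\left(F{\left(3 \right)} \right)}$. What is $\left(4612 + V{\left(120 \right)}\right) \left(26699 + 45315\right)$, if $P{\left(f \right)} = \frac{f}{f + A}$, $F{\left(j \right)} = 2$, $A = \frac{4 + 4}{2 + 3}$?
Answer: $\frac{2989517182}{9} \approx 3.3217 \cdot 10^{8}$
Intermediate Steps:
$A = \frac{8}{5} \approx 1.6$
$P{\left(f \right)} = \frac{f}{\frac{8}{5} + f}$ ($P{\left(f \right)} = \frac{f}{f + \frac{8}{5}} = \frac{f}{\frac{8}{5} + f}$)
$V{\left(g \right)} = \frac{5}{9}$ ($V{\left(g \right)} = 5 \cdot 2 \frac{1}{8 + 5 \cdot 2} = 5 \cdot 2 \frac{1}{8 + 10} = 5 \cdot 2 \cdot \frac{1}{18} = \frac{5}{9}$)
$\left(4612 + V{\left(120 \right)}\right) \left(26699 + 45315\right) = \left(4612 + \frac{5}{9}\right) \left(26699 + 45315\right) = \frac{41513}{9} \cdot 72014 = \frac{2989517182}{9}$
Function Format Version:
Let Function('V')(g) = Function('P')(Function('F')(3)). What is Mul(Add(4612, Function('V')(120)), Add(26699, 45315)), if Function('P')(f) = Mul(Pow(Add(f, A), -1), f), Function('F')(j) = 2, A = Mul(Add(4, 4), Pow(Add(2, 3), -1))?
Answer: Rational(2989517182, 9) ≈ 3.3217e+8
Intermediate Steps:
A = Rational(8, 5) (A = Mul(8, Pow(5, -1)) = Mul(8, Rational(1, 5)) = Rational(8, 5) ≈ 1.6000)
Function('P')(f) = Mul(f, Pow(Add(Rational(8, 5), f), -1)) (Function('P')(f) = Mul(Pow(Add(f, Rational(8, 5)), -1), f) = Mul(Pow(Add(Rational(8, 5), f), -1), f) = Mul(f, Pow(Add(Rational(8, 5), f), -1)))
Function('V')(g) = Rational(5, 9) (Function('V')(g) = Mul(5, 2, Pow(Add(8, Mul(5, 2)), -1)) = Mul(5, 2, Pow(Add(8, 10), -1)) = Mul(5, 2, Pow(18, -1)) = Mul(5, 2, Rational(1, 18)) = Rational(5, 9))
Mul(Add(4612, Function('V')(120)), Add(26699, 45315)) = Mul(Add(4612, Rational(5, 9)), Add(26699, 45315)) = Mul(Rational(41513, 9), 72014) = Rational(2989517182, 9)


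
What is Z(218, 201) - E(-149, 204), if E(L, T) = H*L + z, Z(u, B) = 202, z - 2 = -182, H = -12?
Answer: -1406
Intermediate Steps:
z = -180 (z = 2 - 182 = -180)
E(L, T) = -180 - 12*L (E(L, T) = -12*L - 180 = -180 - 12*L)
Z(218, 201) - E(-149, 204) = 202 - (-180 - 12*(-149)) = 202 - (-180 + 1788) = 202 - 1*1608 = 202 - 1608 = -1406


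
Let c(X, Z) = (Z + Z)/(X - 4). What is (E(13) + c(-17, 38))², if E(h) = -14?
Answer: 136900/441 ≈ 310.43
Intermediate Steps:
c(X, Z) = 2*Z/(-4 + X) (c(X, Z) = (2*Z)/(-4 + X) = 2*Z/(-4 + X))
(E(13) + c(-17, 38))² = (-14 + 2*38/(-4 - 17))² = (-14 + 2*38/(-21))² = (-14 + 2*38*(-1/21))² = (-14 - 76/21)² = (-370/21)² = 136900/441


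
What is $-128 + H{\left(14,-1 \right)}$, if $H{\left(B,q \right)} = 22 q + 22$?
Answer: $-128$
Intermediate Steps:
$H{\left(B,q \right)} = 22 + 22 q$
$-128 + H{\left(14,-1 \right)} = -128 + \left(22 + 22 \left(-1\right)\right) = -128 + \left(22 - 22\right) = -128 + 0 = -128$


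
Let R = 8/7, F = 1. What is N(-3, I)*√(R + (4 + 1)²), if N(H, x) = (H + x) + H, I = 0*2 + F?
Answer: -5*√1281/7 ≈ -25.565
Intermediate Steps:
I = 1 (I = 0*2 + 1 = 0 + 1 = 1)
R = 8/7 (R = 8*(⅐) = 8/7 ≈ 1.1429)
N(H, x) = x + 2*H
N(-3, I)*√(R + (4 + 1)²) = (1 + 2*(-3))*√(8/7 + (4 + 1)²) = (1 - 6)*√(8/7 + 5²) = -5*√(8/7 + 25) = -5*√1281/7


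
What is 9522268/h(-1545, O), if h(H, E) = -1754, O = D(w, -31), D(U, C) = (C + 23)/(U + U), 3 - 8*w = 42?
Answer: -4761134/877 ≈ -5428.9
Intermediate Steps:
w = -39/8 (w = 3/8 - ⅛*42 = 3/8 - 21/4 = -39/8 ≈ -4.8750)
D(U, C) = (23 + C)/(2*U) (D(U, C) = (23 + C)/((2*U)) = (23 + C)*(1/(2*U)) = (23 + C)/(2*U))
O = 32/39 (O = (23 - 31)/(2*(-39/8)) = (½)*(-8/39)*(-8) = 32/39 ≈ 0.82051)
9522268/h(-1545, O) = 9522268/(-1754) = 9522268*(-1/1754) = -4761134/877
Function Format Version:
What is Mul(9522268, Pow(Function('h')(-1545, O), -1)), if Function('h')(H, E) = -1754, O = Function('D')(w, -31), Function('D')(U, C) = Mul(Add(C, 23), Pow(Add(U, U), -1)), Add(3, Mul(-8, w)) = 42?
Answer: Rational(-4761134, 877) ≈ -5428.9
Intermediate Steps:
w = Rational(-39, 8) (w = Add(Rational(3, 8), Mul(Rational(-1, 8), 42)) = Add(Rational(3, 8), Rational(-21, 4)) = Rational(-39, 8) ≈ -4.8750)
Function('D')(U, C) = Mul(Rational(1, 2), Pow(U, -1), Add(23, C)) (Function('D')(U, C) = Mul(Add(23, C), Pow(Mul(2, U), -1)) = Mul(Add(23, C), Mul(Rational(1, 2), Pow(U, -1))) = Mul(Rational(1, 2), Pow(U, -1), Add(23, C)))
O = Rational(32, 39) (O = Mul(Rational(1, 2), Pow(Rational(-39, 8), -1), Add(23, -31)) = Mul(Rational(1, 2), Rational(-8, 39), -8) = Rational(32, 39) ≈ 0.82051)
Mul(9522268, Pow(Function('h')(-1545, O), -1)) = Mul(9522268, Pow(-1754, -1)) = Mul(9522268, Rational(-1, 1754)) = Rational(-4761134, 877)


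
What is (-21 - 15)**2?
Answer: 1296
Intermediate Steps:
(-21 - 15)**2 = (-36)**2 = 1296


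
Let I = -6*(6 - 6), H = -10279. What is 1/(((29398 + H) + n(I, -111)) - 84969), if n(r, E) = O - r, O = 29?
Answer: -1/65821 ≈ -1.5193e-5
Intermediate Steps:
I = 0 (I = -6*0 = 0)
n(r, E) = 29 - r
1/(((29398 + H) + n(I, -111)) - 84969) = 1/(((29398 - 10279) + (29 - 1*0)) - 84969) = 1/((19119 + (29 + 0)) - 84969) = 1/((19119 + 29) - 84969) = 1/(19148 - 84969) = 1/(-65821) = -1/65821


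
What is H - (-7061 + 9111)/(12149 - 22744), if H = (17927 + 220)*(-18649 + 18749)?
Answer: 3845349710/2119 ≈ 1.8147e+6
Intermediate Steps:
H = 1814700 (H = 18147*100 = 1814700)
H - (-7061 + 9111)/(12149 - 22744) = 1814700 - (-7061 + 9111)/(12149 - 22744) = 1814700 - 2050/(-10595) = 1814700 - 2050*(-1)/10595 = 1814700 - 1*(-410/2119) = 1814700 + 410/2119 = 3845349710/2119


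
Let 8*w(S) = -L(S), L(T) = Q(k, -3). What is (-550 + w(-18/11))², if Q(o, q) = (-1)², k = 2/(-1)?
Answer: 19368801/64 ≈ 3.0264e+5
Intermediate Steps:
k = -2 (k = 2*(-1) = -2)
Q(o, q) = 1
L(T) = 1
w(S) = -⅛ (w(S) = (-1*1)/8 = (⅛)*(-1) = -⅛)
(-550 + w(-18/11))² = (-550 - ⅛)² = (-4401/8)² = 19368801/64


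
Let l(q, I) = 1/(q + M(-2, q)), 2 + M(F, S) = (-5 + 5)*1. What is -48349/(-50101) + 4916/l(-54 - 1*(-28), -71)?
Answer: -6896254099/50101 ≈ -1.3765e+5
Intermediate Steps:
M(F, S) = -2 (M(F, S) = -2 + (-5 + 5)*1 = -2 + 0*1 = -2 + 0 = -2)
l(q, I) = 1/(-2 + q) (l(q, I) = 1/(q - 2) = 1/(-2 + q))
-48349/(-50101) + 4916/l(-54 - 1*(-28), -71) = -48349/(-50101) + 4916/(1/(-2 + (-54 - 1*(-28)))) = -48349*(-1/50101) + 4916/(1/(-2 + (-54 + 28))) = 48349/50101 + 4916/(1/(-2 - 26)) = 48349/50101 + 4916/(1/(-28)) = 48349/50101 + 4916/(-1/28) = 48349/50101 + 4916*(-28) = 48349/50101 - 137648 = -6896254099/50101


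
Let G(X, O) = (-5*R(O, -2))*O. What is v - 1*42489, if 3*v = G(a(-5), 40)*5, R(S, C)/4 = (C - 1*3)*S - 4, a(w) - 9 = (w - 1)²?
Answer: 229511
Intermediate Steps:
a(w) = 9 + (-1 + w)² (a(w) = 9 + (w - 1)² = 9 + (-1 + w)²)
R(S, C) = -16 + 4*S*(-3 + C) (R(S, C) = 4*((C - 1*3)*S - 4) = 4*((C - 3)*S - 4) = 4*((-3 + C)*S - 4) = 4*(S*(-3 + C) - 4) = 4*(-4 + S*(-3 + C)) = -16 + 4*S*(-3 + C))
G(X, O) = O*(80 + 100*O) (G(X, O) = (-5*(-16 - 12*O + 4*(-2)*O))*O = (-5*(-16 - 12*O - 8*O))*O = (-5*(-16 - 20*O))*O = (80 + 100*O)*O = O*(80 + 100*O))
v = 272000 (v = ((20*40*(4 + 5*40))*5)/3 = ((20*40*(4 + 200))*5)/3 = ((20*40*204)*5)/3 = (163200*5)/3 = (⅓)*816000 = 272000)
v - 1*42489 = 272000 - 1*42489 = 272000 - 42489 = 229511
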